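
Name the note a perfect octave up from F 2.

F 3

For an octave the letter name doesn't change: still F, an octave up.
A perfect octave spans 12 semitones, so from F2 the target pitch is F3.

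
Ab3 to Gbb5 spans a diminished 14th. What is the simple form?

Take out an octave (7 from the number): 14 − 7 = 7.
So a diminished fourteenth is an octave plus a diminished seventh. The quality is unchanged.

diminished seventh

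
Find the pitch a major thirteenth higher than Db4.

Bb5

The thirteenth's letter: D up six letter names plus an octave → B.
A major thirteenth spans 21 semitones, so from Db4 the target pitch is Bb5.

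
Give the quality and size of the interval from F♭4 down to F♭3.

P8

Descending from Fb4 to Fb3 is the same interval as ascending Fb3 to Fb4.
F to F is the same letter name, plus an octave, so the interval is some kind of octave.
Counting semitones, Fb3→Fb4 is 12, which is the perfect octave.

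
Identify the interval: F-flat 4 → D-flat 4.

Descending from Fb4 to Db4 is the same interval as ascending Db4 to Fb4.
D to F spans three letter names (D-E-F): a third.
Db4 to Fb4 is 3 semitones, a half step short of the major third (4), so this is minor.

m3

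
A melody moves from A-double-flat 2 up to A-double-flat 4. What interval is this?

A to A is the same letter name, plus 2 octaves, so the interval is some kind of fifteenth.
Abb2 to Abb4 is 24 semitones, matching the perfect fifteenth exactly, so the quality is perfect.
(Equivalently, a compound perfect octave: a perfect octave plus an octave.)

P15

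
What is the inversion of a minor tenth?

First reduce the compound minor tenth to its simple form, a minor third.
The rule of nine gives the new number: 9 − 3 = 6, so a third becomes a sixth.
Quality inverts too: minor becomes major. That makes the inversion a major sixth.

major sixth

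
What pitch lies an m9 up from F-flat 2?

The ninth's letter: F up two letter names plus an octave → G.
A minor ninth spans 13 semitones, so from Fb2 the target pitch is Gbb3.

G-double-flat 3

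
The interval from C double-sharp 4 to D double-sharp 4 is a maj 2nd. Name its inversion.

Inverted interval numbers add to nine, so a second pairs with a seventh (2 + 7 = 9).
The quality also flips — major becomes minor — giving a minor seventh.

m7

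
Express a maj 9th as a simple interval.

Subtracting seven from the interval number removes an octave: 9 − 7 = 2.
Quality carries through unchanged, so the simple form is a major second.

major second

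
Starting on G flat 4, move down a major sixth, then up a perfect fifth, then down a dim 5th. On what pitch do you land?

Down a major sixth from Gb4: Bbb3 (9 semitones down).
A perfect fifth up from Bbb3 is Fb4.
A diminished fifth down from Fb4 is Bb3.

B flat 3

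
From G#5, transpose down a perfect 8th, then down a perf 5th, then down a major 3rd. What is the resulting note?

Down a perfect octave from G#5: G#4 (12 semitones down).
A perfect fifth down from G#4 is C#4.
Down a major third from C#4: A3 (4 semitones down).

A3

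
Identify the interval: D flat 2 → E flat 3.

major 9th

D to E spans two letter names (D-E), plus an octave, so the interval is some kind of ninth.
Db2 to Eb3 is 14 semitones, matching the major ninth exactly, so the quality is major.
(Equivalently, a compound major second: a major second plus an octave.)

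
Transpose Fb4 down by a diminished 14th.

G2

Counting seven letter names plus an octave down from F lands on G.
A diminished fourteenth is 21 semitones; 21 semitones down from Fb4 gives G2.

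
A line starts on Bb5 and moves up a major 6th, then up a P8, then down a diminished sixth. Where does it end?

B#6

Bb5 up a major sixth → G6 (9 semitones).
A perfect octave up from G6 is G7.
G7 down a diminished sixth → B#6 (7 semitones).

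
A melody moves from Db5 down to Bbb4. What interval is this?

major third

Descending from Db5 to Bbb4 is the same interval as ascending Bbb4 to Db5.
B to D spans three letter names (B-C-D) — that makes it a third of some quality.
The major third spans 4 semitones, and Bbb4 to Db5 is exactly 4 semitones — so this is a major third.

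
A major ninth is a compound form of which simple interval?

Take out an octave (7 from the number): 9 − 7 = 2.
So a major ninth is an octave plus a major second. The quality is unchanged.

major second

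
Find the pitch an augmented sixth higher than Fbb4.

Db5

The sixth takes the letter from F up to D.
An augmented sixth is 10 semitones; 10 semitones up from Fbb4 gives Db5.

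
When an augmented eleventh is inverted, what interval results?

d5

First reduce the compound augmented eleventh to its simple form, an augmented fourth.
The rule of nine gives the new number: 9 − 4 = 5, so a fourth becomes a fifth.
Quality inverts too: augmented becomes diminished. That makes the inversion a diminished fifth.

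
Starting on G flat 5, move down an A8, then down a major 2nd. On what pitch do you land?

Gb5 down an augmented octave → Gbb4 (13 semitones).
Down a major second from Gbb4: Fbb4 (2 semitones down).

F double-flat 4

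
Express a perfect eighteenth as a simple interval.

P4

Each octave removed subtracts seven from the number: 18 − 14 = 4.
Quality carries through unchanged, so the simple form is a perfect fourth.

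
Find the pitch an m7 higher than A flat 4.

G flat 5

Counting seven letter names up from A lands on G.
A minor seventh is 10 semitones; 10 semitones up from Ab4 gives Gb5.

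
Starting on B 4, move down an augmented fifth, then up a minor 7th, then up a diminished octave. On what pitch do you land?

D double-flat 6

An augmented fifth down from B4 is Eb4.
A minor seventh up from Eb4 is Db5.
Up a diminished octave from Db5: Dbb6 (11 semitones up).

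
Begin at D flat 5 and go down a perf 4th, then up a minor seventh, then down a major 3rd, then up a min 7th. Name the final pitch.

Db5 down a perfect fourth → Ab4 (5 semitones).
Ab4 up a minor seventh → Gb5 (10 semitones).
Down a major third from Gb5: Ebb5 (4 semitones down).
Up a minor seventh from Ebb5: Dbb6 (10 semitones up).

D double-flat 6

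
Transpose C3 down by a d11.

G#1

Four letters down from C (plus an octave) reaches G.
A diminished eleventh spans 16 semitones, so from C3 the target pitch is G#1.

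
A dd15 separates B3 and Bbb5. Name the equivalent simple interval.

doubly diminished 8th

Take out an octave (7 from the number): 15 − 7 = 8.
That makes a doubly diminished fifteenth a compound doubly diminished octave — an octave plus a doubly diminished octave.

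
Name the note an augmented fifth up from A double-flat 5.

The fifth takes the letter from A up to E.
An augmented fifth is 8 semitones; 8 semitones up from Abb5 gives Eb6.

E flat 6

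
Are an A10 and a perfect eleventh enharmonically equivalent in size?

Yes

An augmented tenth = 17 semitones = a perfect eleventh; enharmonically equal.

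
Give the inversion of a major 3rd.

minor sixth

The rule of nine gives the new number: 9 − 3 = 6, so a third becomes a sixth.
Quality inverts too: major becomes minor. That makes the inversion a minor sixth.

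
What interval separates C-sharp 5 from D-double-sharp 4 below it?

Descending from C#5 to D##4 is the same interval as ascending D##4 to C#5.
D to C spans seven letter names (D-E-F-G-A-B-C), so the interval is some kind of seventh.
A major seventh would be 11 semitones; D##4 to C#5 is 9, two semitones narrower, so the interval is diminished.

diminished seventh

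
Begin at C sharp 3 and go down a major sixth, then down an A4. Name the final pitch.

B flat 1

Down a major sixth from C#3: E2 (9 semitones down).
Down an augmented fourth from E2: Bb1 (6 semitones down).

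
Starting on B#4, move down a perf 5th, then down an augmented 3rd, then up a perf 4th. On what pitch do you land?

F4

Down a perfect fifth from B#4: E#4 (7 semitones down).
An augmented third down from E#4 is C4.
Up a perfect fourth from C4: F4 (5 semitones up).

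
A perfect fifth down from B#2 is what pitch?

E#2

Five letter names down from B: E.
A perfect fifth is 7 semitones; 7 semitones down from B#2 gives E#2.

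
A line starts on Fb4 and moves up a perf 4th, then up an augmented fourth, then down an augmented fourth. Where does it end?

Bbb4

A perfect fourth up from Fb4 is Bbb4.
Up an augmented fourth from Bbb4: Eb5 (6 semitones up).
An augmented fourth down from Eb5 is Bbb4.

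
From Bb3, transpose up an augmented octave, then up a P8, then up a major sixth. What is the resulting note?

Bb3 up an augmented octave → B4 (13 semitones).
A perfect octave up from B4 is B5.
A major sixth up from B5 is G#6.

G#6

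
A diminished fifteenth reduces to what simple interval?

Take out an octave (7 from the number): 15 − 7 = 8.
Quality carries through unchanged, so the simple form is a diminished octave.

diminished octave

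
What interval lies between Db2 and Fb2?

m3

D to F spans three letter names (D-E-F) — that makes it a third of some quality.
At 3 semitones, Db2→Fb2 falls one short of a major third: minor.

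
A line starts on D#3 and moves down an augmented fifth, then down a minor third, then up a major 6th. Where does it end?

C#3

D#3 down an augmented fifth → G2 (8 semitones).
Down a minor third from G2: E2 (3 semitones down).
Up a major sixth from E2: C#3 (9 semitones up).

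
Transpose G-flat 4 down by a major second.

F-flat 4

The second takes the letter from G down to F.
A major second spans 2 semitones, so from Gb4 the target pitch is Fb4.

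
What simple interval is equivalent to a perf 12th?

perfect fifth

Each octave removed subtracts seven from the number: 12 − 7 = 5.
So a perfect twelfth is an octave plus a perfect fifth. The quality is unchanged.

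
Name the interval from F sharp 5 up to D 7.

F to D spans six letter names (F-G-A-B-C-D), plus an octave — that makes it a thirteenth of some quality.
F#5 to D7 is 20 semitones, a half step short of the major thirteenth (21), so this is minor.
(Equivalently, a compound minor sixth: a minor sixth plus an octave.)

minor thirteenth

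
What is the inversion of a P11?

perfect 5th

First reduce the compound perfect eleventh to its simple form, a perfect fourth.
Inverted interval numbers add to nine, so a fourth pairs with a fifth (4 + 5 = 9).
And perfect stays perfect under inversion, so we get a perfect fifth.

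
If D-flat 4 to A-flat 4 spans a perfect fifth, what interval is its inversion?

The rule of nine gives the new number: 9 − 5 = 4, so a fifth becomes a fourth.
And perfect stays perfect under inversion, so we get a perfect fourth.

perfect 4th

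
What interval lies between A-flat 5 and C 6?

A to C spans three letter names (A-B-C): a third.
The major third spans 4 semitones, and Ab5 to C6 is exactly 4 semitones — so this is a major third.

M3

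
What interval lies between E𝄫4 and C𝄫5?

minor sixth

E to C spans six letter names (E-F-G-A-B-C), so the interval is some kind of sixth.
At 8 semitones, Ebb4→Cbb5 falls one short of a major sixth: minor.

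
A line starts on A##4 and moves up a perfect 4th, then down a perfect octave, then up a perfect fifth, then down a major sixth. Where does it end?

C##4

A##4 up a perfect fourth → D##5 (5 semitones).
A perfect octave down from D##5 is D##4.
A perfect fifth up from D##4 is A##4.
A major sixth down from A##4 is C##4.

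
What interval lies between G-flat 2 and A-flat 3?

G to A spans two letter names (G-A), plus an octave, so the interval is some kind of ninth.
Gb2 to Ab3 is 14 semitones, matching the major ninth exactly, so the quality is major.
(Equivalently, a compound major second: a major second plus an octave.)

major 9th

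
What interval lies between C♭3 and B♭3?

major seventh

C to B spans seven letter names (C-D-E-F-G-A-B) — that makes it a seventh of some quality.
Counting semitones, Cb3→Bb3 is 11, which is the major seventh.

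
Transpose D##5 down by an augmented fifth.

G#4

Five letter names down from D: G.
An augmented fifth is 8 semitones; 8 semitones down from D##5 gives G#4.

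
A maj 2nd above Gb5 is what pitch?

Ab5

Two letter names up from G: A.
A major second is 2 semitones; 2 semitones up from Gb5 gives Ab5.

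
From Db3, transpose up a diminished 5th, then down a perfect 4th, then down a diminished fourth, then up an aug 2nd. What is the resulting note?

Up a diminished fifth from Db3: Abb3 (6 semitones up).
A perfect fourth down from Abb3 is Ebb3.
Ebb3 down a diminished fourth → Bb2 (4 semitones).
Bb2 up an augmented second → C#3 (3 semitones).

C#3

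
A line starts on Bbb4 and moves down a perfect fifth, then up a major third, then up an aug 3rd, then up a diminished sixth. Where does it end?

Gb5

A perfect fifth down from Bbb4 is Ebb4.
Ebb4 up a major third → Gb4 (4 semitones).
Gb4 up an augmented third → B4 (5 semitones).
Up a diminished sixth from B4: Gb5 (7 semitones up).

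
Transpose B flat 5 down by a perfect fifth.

E flat 5

Five letter names down from B: E.
Moving 7 semitones down from Bb5 (the size of a perfect fifth) reaches Eb5.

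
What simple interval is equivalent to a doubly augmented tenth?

Each octave removed subtracts seven from the number: 10 − 7 = 3.
That makes a doubly augmented tenth a compound doubly augmented third — an octave plus a doubly augmented third.

doubly augmented third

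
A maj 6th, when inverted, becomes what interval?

Interval numbers invert to sum to nine: 6 + 3 = 9, so a sixth inverts to a third.
And major becomes minor under inversion, so we get a minor third.

minor third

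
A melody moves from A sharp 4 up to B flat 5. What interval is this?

diminished ninth

A to B spans two letter names (A-B), plus an octave, so the interval is some kind of ninth.
A major ninth would be 14 semitones; A#4 to Bb5 is 12, two semitones narrower, so the interval is diminished.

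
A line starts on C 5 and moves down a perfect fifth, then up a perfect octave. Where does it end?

F 5

A perfect fifth down from C5 is F4.
F4 up a perfect octave → F5 (12 semitones).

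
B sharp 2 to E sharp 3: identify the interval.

B to E spans four letter names (B-C-D-E): a fourth.
Counting semitones, B#2→E#3 is 5, which is the perfect fourth.

perfect fourth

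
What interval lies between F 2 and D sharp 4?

F to D spans six letter names (F-G-A-B-C-D), plus an octave, so the interval is some kind of thirteenth.
A major thirteenth would be 21 semitones; F2 to D#4 is 22, one semitone wider, so the interval is augmented.
(Equivalently, a compound augmented sixth: an augmented sixth plus an octave.)

augmented 13th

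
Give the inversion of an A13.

First reduce the compound augmented thirteenth to its simple form, an augmented sixth.
Inverted interval numbers add to nine, so a sixth pairs with a third (6 + 3 = 9).
The quality also flips — augmented becomes diminished — giving a diminished third.

diminished 3rd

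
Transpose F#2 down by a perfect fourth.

Counting four letter names down from F lands on C.
A perfect fourth spans 5 semitones, so from F#2 the target pitch is C#2.

C#2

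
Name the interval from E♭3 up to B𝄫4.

E to B spans five letter names (E-F-G-A-B), plus an octave, so the interval is some kind of twelfth.
Eb3 to Bbb4 spans 18 semitones — one semitone narrower than the perfect twelfth (19) — giving a diminished twelfth.
(Equivalently, a compound diminished fifth: a diminished fifth plus an octave.)

d12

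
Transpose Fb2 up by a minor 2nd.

Gbb2

Counting two letter names up from F lands on G.
A minor second is 1 semitone; 1 semitone up from Fb2 gives Gbb2.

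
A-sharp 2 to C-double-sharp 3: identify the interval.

major 3rd

A to C spans three letter names (A-B-C), so the interval is some kind of third.
The major third spans 4 semitones, and A#2 to C##3 is exactly 4 semitones — so this is a major third.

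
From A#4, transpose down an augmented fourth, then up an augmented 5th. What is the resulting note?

B#4

A#4 down an augmented fourth → E4 (6 semitones).
E4 up an augmented fifth → B#4 (8 semitones).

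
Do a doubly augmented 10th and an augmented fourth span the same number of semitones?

A doubly augmented tenth spans 18 semitones; an augmented fourth spans 6 semitones. They differ by 12.

No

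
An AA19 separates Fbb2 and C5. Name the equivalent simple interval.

doubly augmented fifth

Subtracting seven from the interval number removes an octave: 19 − 14 = 5.
So a doubly augmented nineteenth is 2 octaves plus a doubly augmented fifth. The quality is unchanged.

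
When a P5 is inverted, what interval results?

The rule of nine gives the new number: 9 − 5 = 4, so a fifth becomes a fourth.
Quality inverts too: perfect stays perfect. That makes the inversion a perfect fourth.

P4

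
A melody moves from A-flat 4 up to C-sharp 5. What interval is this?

augmented third

A to C spans three letter names (A-B-C) — that makes it a third of some quality.
A major third would be 4 semitones; Ab4 to C#5 is 5, one semitone wider, so the interval is augmented.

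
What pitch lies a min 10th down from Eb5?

Three letters down from E (plus an octave) reaches C.
A minor tenth is 15 semitones; 15 semitones down from Eb5 gives C4.

C4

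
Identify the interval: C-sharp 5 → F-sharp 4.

Descending from C#5 to F#4 is the same interval as ascending F#4 to C#5.
F to C spans five letter names (F-G-A-B-C): a fifth.
The perfect fifth spans 7 semitones, and F#4 to C#5 is exactly 7 semitones — so this is a perfect fifth.

perfect fifth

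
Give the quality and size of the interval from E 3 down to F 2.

major 7th

Descending from E3 to F2 is the same interval as ascending F2 to E3.
F to E spans seven letter names (F-G-A-B-C-D-E), so the interval is some kind of seventh.
F2 to E3 is 11 semitones, matching the major seventh exactly, so the quality is major.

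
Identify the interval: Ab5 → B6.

A to B spans two letter names (A-B), plus an octave — that makes it a ninth of some quality.
Ab5 to B6 spans 15 semitones — one semitone wider than the major ninth (14) — giving an augmented ninth.
(Equivalently, a compound augmented second: an augmented second plus an octave.)

augmented 9th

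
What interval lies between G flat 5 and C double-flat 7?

G to C spans four letter names (G-A-B-C), plus an octave, so the interval is some kind of eleventh.
The perfect eleventh is 17 semitones; here we have 16, one semitone narrower: diminished.
(Equivalently, a compound diminished fourth: a diminished fourth plus an octave.)

d11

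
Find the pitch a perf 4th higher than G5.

Four letter names up from G: C.
A perfect fourth spans 5 semitones, so from G5 the target pitch is C6.

C6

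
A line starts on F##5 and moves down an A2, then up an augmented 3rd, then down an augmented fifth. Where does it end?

Down an augmented second from F##5: E5 (3 semitones down).
An augmented third up from E5 is G##5.
G##5 down an augmented fifth → C#5 (8 semitones).

C#5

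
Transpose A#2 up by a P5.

Counting five letter names up from A lands on E.
A perfect fifth is 7 semitones; 7 semitones up from A#2 gives E#3.

E#3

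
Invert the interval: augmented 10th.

First reduce the compound augmented tenth to its simple form, an augmented third.
The rule of nine gives the new number: 9 − 3 = 6, so a third becomes a sixth.
And augmented becomes diminished under inversion, so we get a diminished sixth.

d6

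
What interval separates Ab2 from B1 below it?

diminished seventh

Descending from Ab2 to B1 is the same interval as ascending B1 to Ab2.
B to A spans seven letter names (B-C-D-E-F-G-A) — that makes it a seventh of some quality.
The major seventh is 11 semitones; here we have 9, two semitones narrower: diminished.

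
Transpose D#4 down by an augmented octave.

An octave keeps the letter name D, an octave down from D.
Moving 13 semitones down from D#4 (the size of an augmented octave) reaches D3.

D3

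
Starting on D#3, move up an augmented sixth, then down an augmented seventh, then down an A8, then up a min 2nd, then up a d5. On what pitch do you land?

An augmented sixth up from D#3 is B##3.
Down an augmented seventh from B##3: C#3 (12 semitones down).
C#3 down an augmented octave → C2 (13 semitones).
C2 up a minor second → Db2 (1 semitone).
Db2 up a diminished fifth → Abb2 (6 semitones).

Abb2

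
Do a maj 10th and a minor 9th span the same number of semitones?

No

A major tenth is 16 semitones but a minor ninth is 13 semitones — different sizes.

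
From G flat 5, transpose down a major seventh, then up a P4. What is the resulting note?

D double-flat 5

Gb5 down a major seventh → Abb4 (11 semitones).
Abb4 up a perfect fourth → Dbb5 (5 semitones).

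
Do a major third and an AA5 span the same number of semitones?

4 semitones (major third) vs 9 semitones (doubly augmented fifth): not equal.

No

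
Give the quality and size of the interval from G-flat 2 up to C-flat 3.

perfect 4th

G to C spans four letter names (G-A-B-C): a fourth.
The perfect fourth spans 5 semitones, and Gb2 to Cb3 is exactly 5 semitones — so this is a perfect fourth.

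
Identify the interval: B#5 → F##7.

B to F spans five letter names (B-C-D-E-F), plus an octave: a twelfth.
B#5 to F##7 is 19 semitones, matching the perfect twelfth exactly, so the quality is perfect.
(Equivalently, a compound perfect fifth: a perfect fifth plus an octave.)

perfect 12th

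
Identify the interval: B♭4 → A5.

major 7th

B to A spans seven letter names (B-C-D-E-F-G-A), so the interval is some kind of seventh.
The major seventh spans 11 semitones, and Bb4 to A5 is exactly 11 semitones — so this is a major seventh.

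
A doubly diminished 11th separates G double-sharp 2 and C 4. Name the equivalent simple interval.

doubly diminished 4th

Each octave removed subtracts seven from the number: 11 − 7 = 4.
That makes a doubly diminished eleventh a compound doubly diminished fourth — an octave plus a doubly diminished fourth.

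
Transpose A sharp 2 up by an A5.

E double-sharp 3

Counting five letter names up from A lands on E.
An augmented fifth is 8 semitones; 8 semitones up from A#2 gives E##3.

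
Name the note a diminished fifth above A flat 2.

The fifth takes the letter from A up to E.
A diminished fifth is 6 semitones; 6 semitones up from Ab2 gives Ebb3.

E double-flat 3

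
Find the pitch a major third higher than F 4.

A 4

Counting three letter names up from F lands on A.
Moving 4 semitones up from F4 (the size of a major third) reaches A4.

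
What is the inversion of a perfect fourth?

perfect 5th

Inverted interval numbers add to nine, so a fourth pairs with a fifth (4 + 5 = 9).
Quality inverts too: perfect stays perfect. That makes the inversion a perfect fifth.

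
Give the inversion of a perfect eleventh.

perfect 5th

First reduce the compound perfect eleventh to its simple form, a perfect fourth.
The rule of nine gives the new number: 9 − 4 = 5, so a fourth becomes a fifth.
Quality inverts too: perfect stays perfect. That makes the inversion a perfect fifth.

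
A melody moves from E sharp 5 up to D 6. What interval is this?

E to D spans seven letter names (E-F-G-A-B-C-D): a seventh.
The major seventh is 11 semitones; here we have 9, two semitones narrower: diminished.

d7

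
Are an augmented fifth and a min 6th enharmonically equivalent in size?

Yes

Both span 8 semitones: an augmented fifth and a minor sixth are the same chromatic distance.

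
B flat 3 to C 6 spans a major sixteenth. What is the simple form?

Subtracting seven from the interval number removes an octave: 16 − 14 = 2.
That makes a major sixteenth a compound major second — 2 octaves plus a major second.

major second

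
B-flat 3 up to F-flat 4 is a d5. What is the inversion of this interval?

Inverted interval numbers add to nine, so a fifth pairs with a fourth (5 + 4 = 9).
The quality also flips — diminished becomes augmented — giving an augmented fourth.

A4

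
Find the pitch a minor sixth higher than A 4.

Counting six letter names up from A lands on F.
A minor sixth spans 8 semitones, so from A4 the target pitch is F5.

F 5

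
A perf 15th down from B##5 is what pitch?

B##3

The letter stays B (same as the start), shifted two octaves down.
A perfect fifteenth is 24 semitones; 24 semitones down from B##5 gives B##3.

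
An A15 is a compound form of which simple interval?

augmented 8th

Take out an octave (7 from the number): 15 − 7 = 8.
So an augmented fifteenth is an octave plus an augmented octave. The quality is unchanged.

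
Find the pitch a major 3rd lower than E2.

C2

Counting three letter names down from E lands on C.
Moving 4 semitones down from E2 (the size of a major third) reaches C2.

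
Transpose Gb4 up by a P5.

Five letter names up from G: D.
Moving 7 semitones up from Gb4 (the size of a perfect fifth) reaches Db5.

Db5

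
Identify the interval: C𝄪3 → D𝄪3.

C to D spans two letter names (C-D) — that makes it a second of some quality.
The major second spans 2 semitones, and C##3 to D##3 is exactly 2 semitones — so this is a major second.

major second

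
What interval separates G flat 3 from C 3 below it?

diminished 5th

Descending from Gb3 to C3 is the same interval as ascending C3 to Gb3.
C to G spans five letter names (C-D-E-F-G), so the interval is some kind of fifth.
A perfect fifth would be 7 semitones; C3 to Gb3 is 6, one semitone narrower, so the interval is diminished.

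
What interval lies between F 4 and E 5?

F to E spans seven letter names (F-G-A-B-C-D-E): a seventh.
F4 to E5 is 11 semitones, matching the major seventh exactly, so the quality is major.

M7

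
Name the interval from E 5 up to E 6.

perfect octave

E to E is the same letter name, plus an octave, so the interval is some kind of octave.
The perfect octave spans 12 semitones, and E5 to E6 is exactly 12 semitones — so this is a perfect octave.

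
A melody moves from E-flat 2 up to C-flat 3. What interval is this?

E to C spans six letter names (E-F-G-A-B-C) — that makes it a sixth of some quality.
A major sixth would be 9 semitones, but Eb2 to Cb3 is 8 — one semitone narrower, making it a minor sixth.

minor sixth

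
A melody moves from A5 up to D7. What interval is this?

A to D spans four letter names (A-B-C-D), plus an octave: an eleventh.
A5 to D7 is 17 semitones, matching the perfect eleventh exactly, so the quality is perfect.
(Equivalently, a compound perfect fourth: a perfect fourth plus an octave.)

perfect 11th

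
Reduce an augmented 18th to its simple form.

augmented fourth

Subtracting seven from the interval number removes an octave: 18 − 14 = 4.
Quality carries through unchanged, so the simple form is an augmented fourth.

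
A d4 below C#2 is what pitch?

Counting four letter names down from C lands on G.
A diminished fourth spans 4 semitones, so from C#2 the target pitch is G##1.

G##1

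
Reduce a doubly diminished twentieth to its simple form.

Take out 2 octaves (14 from the number): 20 − 14 = 6.
That makes a doubly diminished twentieth a compound doubly diminished sixth — 2 octaves plus a doubly diminished sixth.

dd6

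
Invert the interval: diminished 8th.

The rule of nine gives the new number: 9 − 8 = 1, so an octave becomes a unison.
And diminished becomes augmented under inversion, so we get an augmented unison.

augmented 1st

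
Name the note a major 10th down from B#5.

The tenth's letter: B down three letter names plus an octave → G.
A major tenth spans 16 semitones, so from B#5 the target pitch is G#4.

G#4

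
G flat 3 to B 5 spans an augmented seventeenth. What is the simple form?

augmented 3rd

Each octave removed subtracts seven from the number: 17 − 14 = 3.
So an augmented seventeenth is 2 octaves plus an augmented third. The quality is unchanged.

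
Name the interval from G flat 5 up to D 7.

G to D spans five letter names (G-A-B-C-D), plus an octave — that makes it a twelfth of some quality.
A perfect twelfth would be 19 semitones; Gb5 to D7 is 20, one semitone wider, so the interval is augmented.
(Equivalently, a compound augmented fifth: an augmented fifth plus an octave.)

augmented twelfth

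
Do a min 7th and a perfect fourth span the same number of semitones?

No

A minor seventh spans 10 semitones; a perfect fourth spans 5 semitones. They differ by 5.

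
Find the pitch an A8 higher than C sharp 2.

C double-sharp 3

The letter stays C (same as the start), shifted an octave up.
Moving 13 semitones up from C#2 (the size of an augmented octave) reaches C##3.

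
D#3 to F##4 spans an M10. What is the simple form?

Each octave removed subtracts seven from the number: 10 − 7 = 3.
That makes a major tenth a compound major third — an octave plus a major third.

M3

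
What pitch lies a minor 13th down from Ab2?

The thirteenth's letter: A down six letter names plus an octave → C.
A minor thirteenth spans 20 semitones, so from Ab2 the target pitch is C1.

C1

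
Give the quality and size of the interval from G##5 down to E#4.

Descending from G##5 to E#4 is the same interval as ascending E#4 to G##5.
E to G spans three letter names (E-F-G), plus an octave, so the interval is some kind of tenth.
E#4 to G##5 is 16 semitones, matching the major tenth exactly, so the quality is major.
(Equivalently, a compound major third: a major third plus an octave.)

major tenth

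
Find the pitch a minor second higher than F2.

Gb2

The second takes the letter from F up to G.
Moving 1 semitone up from F2 (the size of a minor second) reaches Gb2.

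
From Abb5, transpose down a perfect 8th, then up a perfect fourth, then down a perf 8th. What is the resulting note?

Dbb4

A perfect octave down from Abb5 is Abb4.
Abb4 up a perfect fourth → Dbb5 (5 semitones).
A perfect octave down from Dbb5 is Dbb4.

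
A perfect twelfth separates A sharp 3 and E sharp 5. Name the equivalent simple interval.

Take out an octave (7 from the number): 12 − 7 = 5.
Quality carries through unchanged, so the simple form is a perfect fifth.

P5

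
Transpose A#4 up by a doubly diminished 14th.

Seven letters up from A (plus an octave) reaches G.
A doubly diminished fourteenth is 20 semitones; 20 semitones up from A#4 gives Gb6.

Gb6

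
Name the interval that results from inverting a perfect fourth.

perfect fifth

Interval numbers invert to sum to nine: 4 + 5 = 9, so a fourth inverts to a fifth.
The quality also flips — perfect stays perfect — giving a perfect fifth.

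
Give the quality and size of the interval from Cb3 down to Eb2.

m6

Descending from Cb3 to Eb2 is the same interval as ascending Eb2 to Cb3.
E to C spans six letter names (E-F-G-A-B-C), so the interval is some kind of sixth.
Eb2 to Cb3 is 8 semitones, a half step short of the major sixth (9), so this is minor.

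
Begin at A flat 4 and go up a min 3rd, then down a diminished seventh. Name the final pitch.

D 4

Ab4 up a minor third → Cb5 (3 semitones).
A diminished seventh down from Cb5 is D4.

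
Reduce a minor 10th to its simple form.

Each octave removed subtracts seven from the number: 10 − 7 = 3.
Quality carries through unchanged, so the simple form is a minor third.

minor third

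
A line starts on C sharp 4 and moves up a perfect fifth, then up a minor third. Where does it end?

A perfect fifth up from C#4 is G#4.
A minor third up from G#4 is B4.

B 4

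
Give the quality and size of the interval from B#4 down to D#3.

major 13th

Descending from B#4 to D#3 is the same interval as ascending D#3 to B#4.
D to B spans six letter names (D-E-F-G-A-B), plus an octave — that makes it a thirteenth of some quality.
The major thirteenth spans 21 semitones, and D#3 to B#4 is exactly 21 semitones — so this is a major thirteenth.
(Equivalently, a compound major sixth: a major sixth plus an octave.)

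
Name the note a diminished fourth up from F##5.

B5

Four letter names up from F: B.
Moving 4 semitones up from F##5 (the size of a diminished fourth) reaches B5.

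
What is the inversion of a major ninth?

First reduce the compound major ninth to its simple form, a major second.
Interval numbers invert to sum to nine: 2 + 7 = 9, so a second inverts to a seventh.
And major becomes minor under inversion, so we get a minor seventh.

m7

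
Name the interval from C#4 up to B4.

C to B spans seven letter names (C-D-E-F-G-A-B) — that makes it a seventh of some quality.
A major seventh would be 11 semitones, but C#4 to B4 is 10 — one semitone narrower, making it a minor seventh.

minor seventh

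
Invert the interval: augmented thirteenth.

diminished third

First reduce the compound augmented thirteenth to its simple form, an augmented sixth.
Inverted interval numbers add to nine, so a sixth pairs with a third (6 + 3 = 9).
The quality also flips — augmented becomes diminished — giving a diminished third.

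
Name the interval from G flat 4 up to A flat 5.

G to A spans two letter names (G-A), plus an octave, so the interval is some kind of ninth.
Counting semitones, Gb4→Ab5 is 14, which is the major ninth.
(Equivalently, a compound major second: a major second plus an octave.)

major ninth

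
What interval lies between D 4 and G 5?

P11

D to G spans four letter names (D-E-F-G), plus an octave, so the interval is some kind of eleventh.
D4 to G5 is 17 semitones, matching the perfect eleventh exactly, so the quality is perfect.
(Equivalently, a compound perfect fourth: a perfect fourth plus an octave.)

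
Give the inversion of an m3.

major 6th

Interval numbers invert to sum to nine: 3 + 6 = 9, so a third inverts to a sixth.
Quality inverts too: minor becomes major. That makes the inversion a major sixth.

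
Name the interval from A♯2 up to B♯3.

M9

A to B spans two letter names (A-B), plus an octave, so the interval is some kind of ninth.
The major ninth spans 14 semitones, and A#2 to B#3 is exactly 14 semitones — so this is a major ninth.
(Equivalently, a compound major second: a major second plus an octave.)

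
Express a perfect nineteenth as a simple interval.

perfect fifth

Subtracting seven from the interval number removes an octave: 19 − 14 = 5.
So a perfect nineteenth is 2 octaves plus a perfect fifth. The quality is unchanged.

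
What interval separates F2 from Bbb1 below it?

Descending from F2 to Bbb1 is the same interval as ascending Bbb1 to F2.
B to F spans five letter names (B-C-D-E-F) — that makes it a fifth of some quality.
A perfect fifth would be 7 semitones; Bbb1 to F2 is 8, one semitone wider, so the interval is augmented.

augmented fifth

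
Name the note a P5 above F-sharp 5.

C-sharp 6

The fifth takes the letter from F up to C.
A perfect fifth is 7 semitones; 7 semitones up from F#5 gives C#6.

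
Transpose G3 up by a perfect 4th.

Four letter names up from G: C.
Moving 5 semitones up from G3 (the size of a perfect fourth) reaches C4.

C4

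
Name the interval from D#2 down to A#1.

P4

Descending from D#2 to A#1 is the same interval as ascending A#1 to D#2.
A to D spans four letter names (A-B-C-D) — that makes it a fourth of some quality.
Counting semitones, A#1→D#2 is 5, which is the perfect fourth.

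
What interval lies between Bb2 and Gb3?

B to G spans six letter names (B-C-D-E-F-G), so the interval is some kind of sixth.
At 8 semitones, Bb2→Gb3 falls one short of a major sixth: minor.

minor 6th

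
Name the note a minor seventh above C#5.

Seven letter names up from C: B.
A minor seventh spans 10 semitones, so from C#5 the target pitch is B5.

B5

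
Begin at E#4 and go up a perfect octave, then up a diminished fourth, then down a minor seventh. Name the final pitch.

Up a perfect octave from E#4: E#5 (12 semitones up).
Up a diminished fourth from E#5: A5 (4 semitones up).
A minor seventh down from A5 is B4.

B4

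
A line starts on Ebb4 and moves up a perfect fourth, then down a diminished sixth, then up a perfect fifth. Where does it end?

G4

A perfect fourth up from Ebb4 is Abb4.
Abb4 down a diminished sixth → C4 (7 semitones).
A perfect fifth up from C4 is G4.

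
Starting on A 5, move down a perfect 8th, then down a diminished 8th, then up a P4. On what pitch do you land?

D sharp 4

A perfect octave down from A5 is A4.
A4 down a diminished octave → A#3 (11 semitones).
A#3 up a perfect fourth → D#4 (5 semitones).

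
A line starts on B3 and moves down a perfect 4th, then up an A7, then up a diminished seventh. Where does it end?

B3 down a perfect fourth → F#3 (5 semitones).
Up an augmented seventh from F#3: E##4 (12 semitones up).
A diminished seventh up from E##4 is D#5.

D#5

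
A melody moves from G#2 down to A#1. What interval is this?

Descending from G#2 to A#1 is the same interval as ascending A#1 to G#2.
A to G spans seven letter names (A-B-C-D-E-F-G) — that makes it a seventh of some quality.
At 10 semitones, A#1→G#2 falls one short of a major seventh: minor.

m7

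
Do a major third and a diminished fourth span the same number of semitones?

Yes

A major third spans 4 semitones, and a diminished fourth also spans 4 semitones — they're enharmonic.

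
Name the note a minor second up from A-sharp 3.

B 3

Counting two letter names up from A lands on B.
Moving 1 semitone up from A#3 (the size of a minor second) reaches B3.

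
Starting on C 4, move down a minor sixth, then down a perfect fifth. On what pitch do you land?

C4 down a minor sixth → E3 (8 semitones).
A perfect fifth down from E3 is A2.

A 2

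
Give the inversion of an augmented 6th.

diminished third

Interval numbers invert to sum to nine: 6 + 3 = 9, so a sixth inverts to a third.
Quality inverts too: augmented becomes diminished. That makes the inversion a diminished third.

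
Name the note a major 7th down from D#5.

E4

Counting seven letter names down from D lands on E.
A major seventh is 11 semitones; 11 semitones down from D#5 gives E4.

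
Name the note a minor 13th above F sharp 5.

D 7

The thirteenth's letter: F up six letter names plus an octave → D.
Moving 20 semitones up from F#5 (the size of a minor thirteenth) reaches D7.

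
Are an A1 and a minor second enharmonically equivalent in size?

An augmented unison = 1 semitone = a minor second; enharmonically equal.

Yes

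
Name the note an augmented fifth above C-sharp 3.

G-double-sharp 3

Counting five letter names up from C lands on G.
Moving 8 semitones up from C#3 (the size of an augmented fifth) reaches G##3.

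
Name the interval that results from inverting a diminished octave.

Interval numbers invert to sum to nine: 8 + 1 = 9, so an octave inverts to a unison.
And diminished becomes augmented under inversion, so we get an augmented unison.

augmented unison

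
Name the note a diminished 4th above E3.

Ab3

Counting four letter names up from E lands on A.
A diminished fourth is 4 semitones; 4 semitones up from E3 gives Ab3.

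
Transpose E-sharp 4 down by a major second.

The second takes the letter from E down to D.
A major second is 2 semitones; 2 semitones down from E#4 gives D#4.

D-sharp 4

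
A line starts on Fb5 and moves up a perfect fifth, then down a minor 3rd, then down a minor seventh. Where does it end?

Bb4

Fb5 up a perfect fifth → Cb6 (7 semitones).
A minor third down from Cb6 is Ab5.
A minor seventh down from Ab5 is Bb4.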